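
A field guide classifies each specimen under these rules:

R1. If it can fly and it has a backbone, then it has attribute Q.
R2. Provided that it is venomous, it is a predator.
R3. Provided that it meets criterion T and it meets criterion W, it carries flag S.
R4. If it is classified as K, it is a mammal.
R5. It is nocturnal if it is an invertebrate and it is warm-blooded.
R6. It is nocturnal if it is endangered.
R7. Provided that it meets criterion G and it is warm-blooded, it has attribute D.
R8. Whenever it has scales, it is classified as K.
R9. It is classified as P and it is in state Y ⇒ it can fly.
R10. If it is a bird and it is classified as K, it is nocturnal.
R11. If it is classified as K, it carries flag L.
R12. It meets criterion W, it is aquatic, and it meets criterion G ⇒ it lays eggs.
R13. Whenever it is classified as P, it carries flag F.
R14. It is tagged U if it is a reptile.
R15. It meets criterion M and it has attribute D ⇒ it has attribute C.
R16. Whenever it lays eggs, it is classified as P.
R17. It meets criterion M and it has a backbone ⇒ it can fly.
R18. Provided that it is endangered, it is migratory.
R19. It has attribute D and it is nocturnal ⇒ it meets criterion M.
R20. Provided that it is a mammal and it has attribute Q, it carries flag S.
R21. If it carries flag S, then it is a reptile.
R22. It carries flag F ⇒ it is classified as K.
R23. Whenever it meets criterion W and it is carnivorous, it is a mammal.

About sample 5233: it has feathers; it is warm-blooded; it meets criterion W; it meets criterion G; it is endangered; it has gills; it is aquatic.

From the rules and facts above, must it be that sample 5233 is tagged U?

Forward chaining from the given facts derives: is nocturnal, has attribute D, lays eggs, is classified as P, is migratory, meets criterion M, carries flag F, has attribute C, is classified as K, is a mammal, carries flag L.
The only rule concluding "it is tagged U" is R14, which needs "it is a reptile"; that is never established.

No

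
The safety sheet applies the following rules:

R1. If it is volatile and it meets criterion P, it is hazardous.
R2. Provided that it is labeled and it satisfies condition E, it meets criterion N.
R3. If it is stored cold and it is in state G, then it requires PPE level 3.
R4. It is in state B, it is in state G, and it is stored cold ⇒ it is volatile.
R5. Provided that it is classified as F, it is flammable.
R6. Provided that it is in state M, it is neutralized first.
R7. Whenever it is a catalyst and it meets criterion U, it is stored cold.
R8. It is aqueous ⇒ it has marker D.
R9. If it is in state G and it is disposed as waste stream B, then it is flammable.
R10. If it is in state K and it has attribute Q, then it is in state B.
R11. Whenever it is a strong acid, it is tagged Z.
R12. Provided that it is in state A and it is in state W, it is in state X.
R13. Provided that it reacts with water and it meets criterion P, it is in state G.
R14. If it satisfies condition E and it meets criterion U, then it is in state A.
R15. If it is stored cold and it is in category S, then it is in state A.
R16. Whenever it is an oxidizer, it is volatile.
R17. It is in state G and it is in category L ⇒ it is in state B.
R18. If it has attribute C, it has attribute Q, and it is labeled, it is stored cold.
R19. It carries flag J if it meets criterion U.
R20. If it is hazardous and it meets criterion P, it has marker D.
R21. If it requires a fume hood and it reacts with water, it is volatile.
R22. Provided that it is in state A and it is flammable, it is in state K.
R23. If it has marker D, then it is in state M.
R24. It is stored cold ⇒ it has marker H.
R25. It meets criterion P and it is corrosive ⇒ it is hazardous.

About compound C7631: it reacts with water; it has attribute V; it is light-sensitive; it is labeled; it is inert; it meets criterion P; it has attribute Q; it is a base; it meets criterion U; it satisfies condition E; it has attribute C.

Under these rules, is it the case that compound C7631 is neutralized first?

Forward chaining from the given facts derives: meets criterion N, is in state G, is in state A, is stored cold, carries flag J, has marker H, requires PPE level 3.
The only rule concluding "it is neutralized first" is R6, which needs "it is in state M"; that is never established.

No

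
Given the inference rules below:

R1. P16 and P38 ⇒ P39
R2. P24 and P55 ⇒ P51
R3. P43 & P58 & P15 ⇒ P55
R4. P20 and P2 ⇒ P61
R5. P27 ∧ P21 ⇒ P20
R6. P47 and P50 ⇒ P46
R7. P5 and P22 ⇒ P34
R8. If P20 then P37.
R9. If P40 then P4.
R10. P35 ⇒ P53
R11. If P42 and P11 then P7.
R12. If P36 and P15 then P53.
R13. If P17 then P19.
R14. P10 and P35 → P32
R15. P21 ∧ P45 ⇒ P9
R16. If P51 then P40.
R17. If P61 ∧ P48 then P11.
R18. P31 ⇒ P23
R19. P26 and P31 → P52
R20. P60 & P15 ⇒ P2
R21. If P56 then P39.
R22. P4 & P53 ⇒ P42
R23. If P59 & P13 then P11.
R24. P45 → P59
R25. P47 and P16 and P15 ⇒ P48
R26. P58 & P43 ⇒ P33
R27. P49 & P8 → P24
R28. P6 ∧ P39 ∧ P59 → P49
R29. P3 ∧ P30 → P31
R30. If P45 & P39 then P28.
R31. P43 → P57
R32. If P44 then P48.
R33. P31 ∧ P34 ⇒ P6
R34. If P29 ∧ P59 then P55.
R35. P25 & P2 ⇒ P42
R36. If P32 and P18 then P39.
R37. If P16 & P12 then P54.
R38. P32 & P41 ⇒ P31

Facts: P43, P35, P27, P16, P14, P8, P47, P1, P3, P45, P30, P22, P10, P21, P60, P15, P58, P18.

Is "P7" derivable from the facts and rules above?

No

Forward chaining from the given facts derives: P55, P20, P37, P53, P32, P9, P2, P59, P48, P33, P31, P57, P39, P61, P11, P23, P28.
The only rule concluding P7 is R11, which needs P42; that is never established.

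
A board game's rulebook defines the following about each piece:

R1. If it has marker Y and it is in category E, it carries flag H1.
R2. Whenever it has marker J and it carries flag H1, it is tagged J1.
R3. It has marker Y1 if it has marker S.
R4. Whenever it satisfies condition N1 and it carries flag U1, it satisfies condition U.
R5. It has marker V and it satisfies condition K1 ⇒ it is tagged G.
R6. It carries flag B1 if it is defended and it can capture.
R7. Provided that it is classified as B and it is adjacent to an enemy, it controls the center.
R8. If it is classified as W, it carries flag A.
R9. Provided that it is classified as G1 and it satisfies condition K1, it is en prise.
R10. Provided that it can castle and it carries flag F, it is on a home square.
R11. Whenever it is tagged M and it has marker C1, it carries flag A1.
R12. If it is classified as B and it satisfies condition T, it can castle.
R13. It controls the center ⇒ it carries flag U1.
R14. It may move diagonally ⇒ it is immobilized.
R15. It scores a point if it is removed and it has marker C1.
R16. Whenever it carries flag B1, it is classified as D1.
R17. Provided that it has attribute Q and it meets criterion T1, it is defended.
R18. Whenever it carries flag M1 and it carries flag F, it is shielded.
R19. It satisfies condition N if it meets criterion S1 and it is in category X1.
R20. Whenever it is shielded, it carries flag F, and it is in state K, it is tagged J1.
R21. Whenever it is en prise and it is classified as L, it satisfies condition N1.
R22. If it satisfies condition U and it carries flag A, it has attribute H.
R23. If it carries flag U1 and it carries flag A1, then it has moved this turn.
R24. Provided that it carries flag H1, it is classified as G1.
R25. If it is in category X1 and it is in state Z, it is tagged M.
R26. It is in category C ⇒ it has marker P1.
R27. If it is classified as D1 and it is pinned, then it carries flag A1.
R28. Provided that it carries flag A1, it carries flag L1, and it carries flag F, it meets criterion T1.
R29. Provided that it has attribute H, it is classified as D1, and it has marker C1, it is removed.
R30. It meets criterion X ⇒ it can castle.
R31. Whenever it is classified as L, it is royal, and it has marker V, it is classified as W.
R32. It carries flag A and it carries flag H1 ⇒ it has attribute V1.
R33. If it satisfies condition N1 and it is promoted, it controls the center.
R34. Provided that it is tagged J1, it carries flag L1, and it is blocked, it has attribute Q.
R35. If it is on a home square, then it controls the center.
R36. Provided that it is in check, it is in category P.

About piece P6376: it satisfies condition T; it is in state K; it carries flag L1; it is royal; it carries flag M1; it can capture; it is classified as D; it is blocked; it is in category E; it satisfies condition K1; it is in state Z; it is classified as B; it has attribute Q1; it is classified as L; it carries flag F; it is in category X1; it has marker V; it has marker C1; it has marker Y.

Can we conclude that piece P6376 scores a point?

By R1 (it has marker Y, it is in category E): it carries flag H1.
By R12 (it is classified as B, it satisfies condition T): it can castle.
By R18 (it carries flag M1, it carries flag F): it is shielded.
By R20 (it is shielded, it carries flag F, it is in state K): it is tagged J1.
By R24 (it carries flag H1): it is classified as G1.
By R25 (it is in category X1, it is in state Z): it is tagged M.
By R31 (it is classified as L, it is royal, it has marker V): it is classified as W.
By R34 (it is tagged J1, it carries flag L1, it is blocked): it has attribute Q.
By R8 (it is classified as W): it carries flag A.
By R9 (it is classified as G1, it satisfies condition K1): it is en prise.
By R10 (it can castle, it carries flag F): it is on a home square.
By R11 (it is tagged M, it has marker C1): it carries flag A1.
By R21 (it is en prise, it is classified as L): it satisfies condition N1.
By R28 (it carries flag A1, it carries flag L1, it carries flag F): it meets criterion T1.
By R35 (it is on a home square): it controls the center.
By R13 (it controls the center): it carries flag U1.
By R17 (it has attribute Q, it meets criterion T1): it is defended.
By R4 (it satisfies condition N1, it carries flag U1): it satisfies condition U.
By R6 (it is defended, it can capture): it carries flag B1.
By R16 (it carries flag B1): it is classified as D1.
By R22 (it satisfies condition U, it carries flag A): it has attribute H.
By R29 (it has attribute H, it is classified as D1, it has marker C1): it is removed.
By R15 (it is removed, it has marker C1): it scores a point.

Yes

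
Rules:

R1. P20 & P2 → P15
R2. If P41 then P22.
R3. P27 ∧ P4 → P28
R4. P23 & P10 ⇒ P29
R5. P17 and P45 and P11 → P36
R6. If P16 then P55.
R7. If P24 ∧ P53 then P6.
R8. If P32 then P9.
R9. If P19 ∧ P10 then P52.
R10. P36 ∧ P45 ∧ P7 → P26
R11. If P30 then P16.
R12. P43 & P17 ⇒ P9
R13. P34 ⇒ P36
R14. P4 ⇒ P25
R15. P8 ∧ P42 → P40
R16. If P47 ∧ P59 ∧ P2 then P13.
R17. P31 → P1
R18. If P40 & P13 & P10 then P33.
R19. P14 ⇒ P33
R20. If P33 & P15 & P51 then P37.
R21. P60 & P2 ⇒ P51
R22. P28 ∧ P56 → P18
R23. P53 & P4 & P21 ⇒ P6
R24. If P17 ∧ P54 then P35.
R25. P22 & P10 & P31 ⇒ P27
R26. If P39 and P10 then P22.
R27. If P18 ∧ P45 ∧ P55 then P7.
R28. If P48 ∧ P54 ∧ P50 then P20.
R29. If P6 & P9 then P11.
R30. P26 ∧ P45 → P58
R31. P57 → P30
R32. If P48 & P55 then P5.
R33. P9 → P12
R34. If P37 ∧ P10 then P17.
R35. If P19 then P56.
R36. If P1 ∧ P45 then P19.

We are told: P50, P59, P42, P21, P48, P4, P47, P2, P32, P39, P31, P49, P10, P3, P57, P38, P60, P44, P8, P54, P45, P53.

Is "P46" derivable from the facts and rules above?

Forward chaining from the given facts derives: P9, P25, P40, P13, P1, P33, P51, P6, P22, P20, P11, P30, P12, P19, P15, P52, P16, P37, P27, P17, P56, P28, P36, P55, P18, P35, P7, P5, P26, P58.
No rule has P46 as its conclusion, and it is not among the given facts.

No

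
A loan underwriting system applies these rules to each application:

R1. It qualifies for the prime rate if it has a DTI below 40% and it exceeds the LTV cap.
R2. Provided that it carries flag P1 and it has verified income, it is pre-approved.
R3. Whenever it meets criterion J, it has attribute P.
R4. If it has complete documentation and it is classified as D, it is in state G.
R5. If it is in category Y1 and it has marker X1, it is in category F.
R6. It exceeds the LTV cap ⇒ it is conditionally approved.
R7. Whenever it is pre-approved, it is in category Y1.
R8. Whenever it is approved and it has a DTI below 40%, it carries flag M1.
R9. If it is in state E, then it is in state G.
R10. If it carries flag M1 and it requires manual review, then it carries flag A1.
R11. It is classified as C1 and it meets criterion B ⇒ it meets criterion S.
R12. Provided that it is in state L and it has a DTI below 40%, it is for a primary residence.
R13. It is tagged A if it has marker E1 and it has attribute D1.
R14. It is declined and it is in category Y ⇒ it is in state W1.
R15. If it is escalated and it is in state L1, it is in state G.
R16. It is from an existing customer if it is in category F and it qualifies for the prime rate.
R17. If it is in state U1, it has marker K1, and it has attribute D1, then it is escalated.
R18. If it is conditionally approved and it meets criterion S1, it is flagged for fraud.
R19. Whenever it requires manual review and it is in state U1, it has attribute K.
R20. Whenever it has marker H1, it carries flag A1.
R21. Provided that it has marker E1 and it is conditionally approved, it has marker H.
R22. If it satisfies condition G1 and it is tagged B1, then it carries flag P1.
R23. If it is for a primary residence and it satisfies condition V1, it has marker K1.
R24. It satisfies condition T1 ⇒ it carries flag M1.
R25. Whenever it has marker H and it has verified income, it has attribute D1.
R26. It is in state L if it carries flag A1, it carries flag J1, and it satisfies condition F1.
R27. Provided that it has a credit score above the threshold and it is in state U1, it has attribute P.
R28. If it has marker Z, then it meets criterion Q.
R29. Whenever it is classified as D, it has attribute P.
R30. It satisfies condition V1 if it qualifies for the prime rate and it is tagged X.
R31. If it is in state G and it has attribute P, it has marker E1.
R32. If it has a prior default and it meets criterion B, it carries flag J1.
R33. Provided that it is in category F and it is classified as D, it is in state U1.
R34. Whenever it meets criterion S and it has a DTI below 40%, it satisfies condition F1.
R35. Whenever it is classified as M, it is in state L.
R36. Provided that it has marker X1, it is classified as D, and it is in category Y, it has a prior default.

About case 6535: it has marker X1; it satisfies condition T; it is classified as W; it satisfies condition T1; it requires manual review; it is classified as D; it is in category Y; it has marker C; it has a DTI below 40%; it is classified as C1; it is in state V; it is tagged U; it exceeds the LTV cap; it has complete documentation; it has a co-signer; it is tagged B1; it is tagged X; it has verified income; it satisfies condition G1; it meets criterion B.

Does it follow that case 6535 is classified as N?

Forward chaining from the given facts derives: qualifies for the prime rate, is in state G, is conditionally approved, meets criterion S, carries flag P1, carries flag M1, has attribute P, satisfies condition V1, has marker E1, satisfies condition F1, has a prior default, is pre-approved, is in category Y1, carries flag A1, has marker H, has attribute D1, carries flag J1, is in category F, is tagged A, is from an existing customer, is in state L, is in state U1, is for a primary residence, has attribute K, has marker K1, is escalated.
No rule has "it is classified as N" as its conclusion, and it is not among the given facts.

No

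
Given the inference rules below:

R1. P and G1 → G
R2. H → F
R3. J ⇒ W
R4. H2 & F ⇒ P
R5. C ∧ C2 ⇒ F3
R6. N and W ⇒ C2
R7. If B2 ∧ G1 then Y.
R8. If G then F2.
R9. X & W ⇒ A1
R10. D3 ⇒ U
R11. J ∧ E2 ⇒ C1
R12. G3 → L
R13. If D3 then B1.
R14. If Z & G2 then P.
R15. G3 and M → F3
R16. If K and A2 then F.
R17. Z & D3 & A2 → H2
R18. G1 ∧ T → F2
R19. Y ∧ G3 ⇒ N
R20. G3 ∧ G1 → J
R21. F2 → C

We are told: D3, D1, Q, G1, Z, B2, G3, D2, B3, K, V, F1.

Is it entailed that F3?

No

Forward chaining from the given facts derives: Y, U, L, B1, N, J, W, C2.
Rules concluding F3: R5 needs C; R15 needs M — none of these are established.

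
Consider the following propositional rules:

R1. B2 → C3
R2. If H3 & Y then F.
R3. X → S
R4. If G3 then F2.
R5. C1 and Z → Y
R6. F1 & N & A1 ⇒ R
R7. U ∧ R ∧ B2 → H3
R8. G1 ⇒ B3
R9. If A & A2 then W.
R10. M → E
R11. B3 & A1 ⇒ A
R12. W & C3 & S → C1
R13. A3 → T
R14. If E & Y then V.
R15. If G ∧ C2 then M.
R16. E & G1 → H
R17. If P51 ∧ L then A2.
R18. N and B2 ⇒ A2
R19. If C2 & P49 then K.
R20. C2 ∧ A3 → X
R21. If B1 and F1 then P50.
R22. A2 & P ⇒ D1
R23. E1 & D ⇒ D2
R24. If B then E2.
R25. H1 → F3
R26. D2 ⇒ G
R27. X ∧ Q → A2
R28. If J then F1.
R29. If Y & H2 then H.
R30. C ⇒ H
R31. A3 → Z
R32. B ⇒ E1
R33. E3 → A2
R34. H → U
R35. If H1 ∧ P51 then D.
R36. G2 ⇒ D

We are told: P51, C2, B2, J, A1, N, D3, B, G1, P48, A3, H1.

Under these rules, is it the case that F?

C3  (by R1: B2)
B3  (by R8: G1)
A  (by R11: B3, A1)
A2  (by R18: N, B2)
X  (by R20: C2, A3)
F1  (by R28: J)
Z  (by R31: A3)
E1  (by R32: B)
D  (by R35: H1, P51)
S  (by R3: X)
R  (by R6: F1, N, A1)
W  (by R9: A, A2)
C1  (by R12: W, C3, S)
D2  (by R23: E1, D)
G  (by R26: D2)
Y  (by R5: C1, Z)
M  (by R15: G, C2)
E  (by R10: M)
H  (by R16: E, G1)
U  (by R34: H)
H3  (by R7: U, R, B2)
F  (by R2: H3, Y)

Yes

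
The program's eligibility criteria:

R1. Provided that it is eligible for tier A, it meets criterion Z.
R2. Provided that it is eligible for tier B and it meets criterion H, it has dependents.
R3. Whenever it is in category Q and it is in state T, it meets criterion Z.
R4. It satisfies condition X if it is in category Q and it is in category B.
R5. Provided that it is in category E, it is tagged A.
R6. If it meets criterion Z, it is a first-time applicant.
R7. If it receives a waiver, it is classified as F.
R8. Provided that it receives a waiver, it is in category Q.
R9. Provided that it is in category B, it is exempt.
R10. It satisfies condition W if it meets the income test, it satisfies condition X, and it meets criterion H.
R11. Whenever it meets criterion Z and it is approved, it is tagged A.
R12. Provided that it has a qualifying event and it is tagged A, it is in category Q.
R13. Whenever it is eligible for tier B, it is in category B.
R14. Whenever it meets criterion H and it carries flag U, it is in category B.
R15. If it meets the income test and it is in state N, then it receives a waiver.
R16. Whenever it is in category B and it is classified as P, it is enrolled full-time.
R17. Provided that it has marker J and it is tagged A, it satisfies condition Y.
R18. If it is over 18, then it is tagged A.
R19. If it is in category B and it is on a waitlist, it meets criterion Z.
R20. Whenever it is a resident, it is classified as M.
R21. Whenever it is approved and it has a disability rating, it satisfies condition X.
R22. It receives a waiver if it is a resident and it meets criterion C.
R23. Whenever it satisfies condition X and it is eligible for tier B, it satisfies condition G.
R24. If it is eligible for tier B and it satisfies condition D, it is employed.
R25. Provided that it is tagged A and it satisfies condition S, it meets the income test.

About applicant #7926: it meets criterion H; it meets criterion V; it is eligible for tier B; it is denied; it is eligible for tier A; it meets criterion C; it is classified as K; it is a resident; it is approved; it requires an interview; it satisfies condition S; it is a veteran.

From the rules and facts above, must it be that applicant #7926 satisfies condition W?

By R1 (it is eligible for tier A): it meets criterion Z.
By R11 (it meets criterion Z, it is approved): it is tagged A.
By R13 (it is eligible for tier B): it is in category B.
By R22 (it is a resident, it meets criterion C): it receives a waiver.
By R25 (it is tagged A, it satisfies condition S): it meets the income test.
By R8 (it receives a waiver): it is in category Q.
By R4 (it is in category Q, it is in category B): it satisfies condition X.
By R10 (it meets the income test, it satisfies condition X, it meets criterion H): it satisfies condition W.

Yes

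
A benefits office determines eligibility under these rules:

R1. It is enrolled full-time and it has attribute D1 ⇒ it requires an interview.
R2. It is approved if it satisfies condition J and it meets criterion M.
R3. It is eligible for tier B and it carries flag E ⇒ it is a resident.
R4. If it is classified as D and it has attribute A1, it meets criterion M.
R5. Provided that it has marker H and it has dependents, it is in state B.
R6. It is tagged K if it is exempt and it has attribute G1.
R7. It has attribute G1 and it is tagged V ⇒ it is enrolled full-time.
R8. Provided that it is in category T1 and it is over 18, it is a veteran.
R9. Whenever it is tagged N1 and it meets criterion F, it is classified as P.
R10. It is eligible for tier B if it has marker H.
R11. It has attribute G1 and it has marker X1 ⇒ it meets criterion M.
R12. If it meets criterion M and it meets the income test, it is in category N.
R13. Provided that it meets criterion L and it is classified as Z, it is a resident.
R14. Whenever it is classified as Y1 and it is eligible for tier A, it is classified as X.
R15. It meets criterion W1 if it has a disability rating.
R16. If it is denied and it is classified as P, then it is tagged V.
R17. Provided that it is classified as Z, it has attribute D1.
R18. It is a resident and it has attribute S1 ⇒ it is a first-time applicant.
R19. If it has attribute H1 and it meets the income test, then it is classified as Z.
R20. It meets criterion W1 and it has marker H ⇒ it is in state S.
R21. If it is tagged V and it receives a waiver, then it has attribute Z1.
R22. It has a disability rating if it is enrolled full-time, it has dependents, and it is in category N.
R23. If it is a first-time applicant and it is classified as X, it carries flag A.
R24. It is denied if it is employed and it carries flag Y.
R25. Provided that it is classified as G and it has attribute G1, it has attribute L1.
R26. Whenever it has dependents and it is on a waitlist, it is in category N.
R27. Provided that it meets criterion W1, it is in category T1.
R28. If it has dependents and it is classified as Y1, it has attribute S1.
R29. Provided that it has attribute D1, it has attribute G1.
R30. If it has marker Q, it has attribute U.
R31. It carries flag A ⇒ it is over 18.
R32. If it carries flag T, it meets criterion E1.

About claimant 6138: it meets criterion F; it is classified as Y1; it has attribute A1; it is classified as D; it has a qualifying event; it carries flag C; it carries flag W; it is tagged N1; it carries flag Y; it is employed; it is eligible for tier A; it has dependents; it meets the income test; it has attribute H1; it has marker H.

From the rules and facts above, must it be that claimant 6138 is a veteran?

Forward chaining from the given facts derives: meets criterion M, is in state B, is classified as P, is eligible for tier B, is in category N, is classified as X, is classified as Z, is denied, has attribute S1, is tagged V, has attribute D1, has attribute G1, is enrolled full-time, has a disability rating, requires an interview, meets criterion W1, is in state S, is in category T1.
The only rule concluding "it is a veteran" is R8, which needs "it is over 18"; that is never established.

No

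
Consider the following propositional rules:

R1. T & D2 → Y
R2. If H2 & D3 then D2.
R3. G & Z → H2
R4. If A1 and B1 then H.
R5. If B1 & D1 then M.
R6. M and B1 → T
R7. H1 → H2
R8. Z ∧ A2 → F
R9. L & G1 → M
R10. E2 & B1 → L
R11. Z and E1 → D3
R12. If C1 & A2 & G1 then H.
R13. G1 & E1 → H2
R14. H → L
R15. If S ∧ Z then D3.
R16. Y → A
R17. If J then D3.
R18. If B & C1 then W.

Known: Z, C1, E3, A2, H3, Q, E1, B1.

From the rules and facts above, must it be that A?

No

Forward chaining from the given facts derives: F, D3.
The only rule concluding A is R16, which needs Y; that is never established.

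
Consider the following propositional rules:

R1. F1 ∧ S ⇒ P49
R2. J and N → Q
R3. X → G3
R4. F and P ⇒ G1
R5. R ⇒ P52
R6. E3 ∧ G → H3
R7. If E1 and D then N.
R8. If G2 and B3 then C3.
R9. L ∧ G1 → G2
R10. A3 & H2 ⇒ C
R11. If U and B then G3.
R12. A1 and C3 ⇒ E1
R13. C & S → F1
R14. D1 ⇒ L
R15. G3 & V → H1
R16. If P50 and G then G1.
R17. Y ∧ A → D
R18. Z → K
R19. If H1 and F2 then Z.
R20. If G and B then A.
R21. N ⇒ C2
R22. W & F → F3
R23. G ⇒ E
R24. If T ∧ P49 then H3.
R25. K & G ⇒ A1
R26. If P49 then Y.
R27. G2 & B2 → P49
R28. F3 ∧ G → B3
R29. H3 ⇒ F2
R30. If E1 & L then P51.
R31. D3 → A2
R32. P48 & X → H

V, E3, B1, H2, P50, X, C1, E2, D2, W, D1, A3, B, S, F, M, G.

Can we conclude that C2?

G3  (by R3: X)
H3  (by R6: E3, G)
C  (by R10: A3, H2)
F1  (by R13: C, S)
L  (by R14: D1)
H1  (by R15: G3, V)
G1  (by R16: P50, G)
A  (by R20: G, B)
F3  (by R22: W, F)
B3  (by R28: F3, G)
F2  (by R29: H3)
P49  (by R1: F1, S)
G2  (by R9: L, G1)
Z  (by R19: H1, F2)
Y  (by R26: P49)
C3  (by R8: G2, B3)
D  (by R17: Y, A)
K  (by R18: Z)
A1  (by R25: K, G)
E1  (by R12: A1, C3)
N  (by R7: E1, D)
C2  (by R21: N)

Yes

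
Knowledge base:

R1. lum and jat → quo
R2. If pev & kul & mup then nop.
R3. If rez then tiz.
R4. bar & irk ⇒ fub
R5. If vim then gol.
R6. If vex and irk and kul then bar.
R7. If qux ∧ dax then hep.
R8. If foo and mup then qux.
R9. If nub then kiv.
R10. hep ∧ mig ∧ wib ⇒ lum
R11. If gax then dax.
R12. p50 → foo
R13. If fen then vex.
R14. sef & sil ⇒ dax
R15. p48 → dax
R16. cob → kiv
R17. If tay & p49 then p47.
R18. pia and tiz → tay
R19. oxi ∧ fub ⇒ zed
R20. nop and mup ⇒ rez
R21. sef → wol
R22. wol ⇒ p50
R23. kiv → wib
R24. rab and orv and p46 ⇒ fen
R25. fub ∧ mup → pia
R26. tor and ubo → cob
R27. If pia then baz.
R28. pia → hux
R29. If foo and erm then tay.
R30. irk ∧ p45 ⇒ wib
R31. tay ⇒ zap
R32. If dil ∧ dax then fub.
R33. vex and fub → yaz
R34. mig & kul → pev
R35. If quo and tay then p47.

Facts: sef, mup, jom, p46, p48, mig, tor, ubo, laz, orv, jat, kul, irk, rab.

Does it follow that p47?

dax  (by R15: p48)
wol  (by R21: sef)
p50  (by R22: wol)
fen  (by R24: rab, orv, p46)
cob  (by R26: tor, ubo)
pev  (by R34: mig, kul)
nop  (by R2: pev, kul, mup)
foo  (by R12: p50)
vex  (by R13: fen)
kiv  (by R16: cob)
rez  (by R20: nop, mup)
wib  (by R23: kiv)
tiz  (by R3: rez)
bar  (by R6: vex, irk, kul)
qux  (by R8: foo, mup)
fub  (by R4: bar, irk)
hep  (by R7: qux, dax)
lum  (by R10: hep, mig, wib)
pia  (by R25: fub, mup)
quo  (by R1: lum, jat)
tay  (by R18: pia, tiz)
p47  (by R35: quo, tay)

Yes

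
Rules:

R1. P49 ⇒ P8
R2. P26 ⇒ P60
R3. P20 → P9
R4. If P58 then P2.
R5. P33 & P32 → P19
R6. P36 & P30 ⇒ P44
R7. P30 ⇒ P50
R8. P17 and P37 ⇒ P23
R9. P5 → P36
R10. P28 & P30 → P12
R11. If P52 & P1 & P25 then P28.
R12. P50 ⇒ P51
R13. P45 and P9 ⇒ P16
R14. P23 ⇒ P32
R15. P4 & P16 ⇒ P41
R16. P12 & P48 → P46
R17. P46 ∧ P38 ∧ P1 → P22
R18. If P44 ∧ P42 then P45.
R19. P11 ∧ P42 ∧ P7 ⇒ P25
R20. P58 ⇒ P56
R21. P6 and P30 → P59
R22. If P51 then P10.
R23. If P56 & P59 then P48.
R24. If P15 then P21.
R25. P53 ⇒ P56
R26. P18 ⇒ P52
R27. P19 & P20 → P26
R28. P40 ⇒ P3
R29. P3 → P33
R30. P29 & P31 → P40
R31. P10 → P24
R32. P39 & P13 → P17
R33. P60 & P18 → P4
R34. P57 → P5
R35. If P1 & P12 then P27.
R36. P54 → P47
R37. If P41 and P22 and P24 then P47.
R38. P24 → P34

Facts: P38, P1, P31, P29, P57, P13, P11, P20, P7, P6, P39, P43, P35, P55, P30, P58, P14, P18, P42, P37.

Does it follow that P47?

Yes

P9  (by R3: P20)
P50  (by R7: P30)
P51  (by R12: P50)
P25  (by R19: P11, P42, P7)
P56  (by R20: P58)
P59  (by R21: P6, P30)
P10  (by R22: P51)
P48  (by R23: P56, P59)
P52  (by R26: P18)
P40  (by R30: P29, P31)
P24  (by R31: P10)
P17  (by R32: P39, P13)
P5  (by R34: P57)
P23  (by R8: P17, P37)
P36  (by R9: P5)
P28  (by R11: P52, P1, P25)
P32  (by R14: P23)
P3  (by R28: P40)
P33  (by R29: P3)
P19  (by R5: P33, P32)
P44  (by R6: P36, P30)
P12  (by R10: P28, P30)
P46  (by R16: P12, P48)
P22  (by R17: P46, P38, P1)
P45  (by R18: P44, P42)
P26  (by R27: P19, P20)
P60  (by R2: P26)
P16  (by R13: P45, P9)
P4  (by R33: P60, P18)
P41  (by R15: P4, P16)
P47  (by R37: P41, P22, P24)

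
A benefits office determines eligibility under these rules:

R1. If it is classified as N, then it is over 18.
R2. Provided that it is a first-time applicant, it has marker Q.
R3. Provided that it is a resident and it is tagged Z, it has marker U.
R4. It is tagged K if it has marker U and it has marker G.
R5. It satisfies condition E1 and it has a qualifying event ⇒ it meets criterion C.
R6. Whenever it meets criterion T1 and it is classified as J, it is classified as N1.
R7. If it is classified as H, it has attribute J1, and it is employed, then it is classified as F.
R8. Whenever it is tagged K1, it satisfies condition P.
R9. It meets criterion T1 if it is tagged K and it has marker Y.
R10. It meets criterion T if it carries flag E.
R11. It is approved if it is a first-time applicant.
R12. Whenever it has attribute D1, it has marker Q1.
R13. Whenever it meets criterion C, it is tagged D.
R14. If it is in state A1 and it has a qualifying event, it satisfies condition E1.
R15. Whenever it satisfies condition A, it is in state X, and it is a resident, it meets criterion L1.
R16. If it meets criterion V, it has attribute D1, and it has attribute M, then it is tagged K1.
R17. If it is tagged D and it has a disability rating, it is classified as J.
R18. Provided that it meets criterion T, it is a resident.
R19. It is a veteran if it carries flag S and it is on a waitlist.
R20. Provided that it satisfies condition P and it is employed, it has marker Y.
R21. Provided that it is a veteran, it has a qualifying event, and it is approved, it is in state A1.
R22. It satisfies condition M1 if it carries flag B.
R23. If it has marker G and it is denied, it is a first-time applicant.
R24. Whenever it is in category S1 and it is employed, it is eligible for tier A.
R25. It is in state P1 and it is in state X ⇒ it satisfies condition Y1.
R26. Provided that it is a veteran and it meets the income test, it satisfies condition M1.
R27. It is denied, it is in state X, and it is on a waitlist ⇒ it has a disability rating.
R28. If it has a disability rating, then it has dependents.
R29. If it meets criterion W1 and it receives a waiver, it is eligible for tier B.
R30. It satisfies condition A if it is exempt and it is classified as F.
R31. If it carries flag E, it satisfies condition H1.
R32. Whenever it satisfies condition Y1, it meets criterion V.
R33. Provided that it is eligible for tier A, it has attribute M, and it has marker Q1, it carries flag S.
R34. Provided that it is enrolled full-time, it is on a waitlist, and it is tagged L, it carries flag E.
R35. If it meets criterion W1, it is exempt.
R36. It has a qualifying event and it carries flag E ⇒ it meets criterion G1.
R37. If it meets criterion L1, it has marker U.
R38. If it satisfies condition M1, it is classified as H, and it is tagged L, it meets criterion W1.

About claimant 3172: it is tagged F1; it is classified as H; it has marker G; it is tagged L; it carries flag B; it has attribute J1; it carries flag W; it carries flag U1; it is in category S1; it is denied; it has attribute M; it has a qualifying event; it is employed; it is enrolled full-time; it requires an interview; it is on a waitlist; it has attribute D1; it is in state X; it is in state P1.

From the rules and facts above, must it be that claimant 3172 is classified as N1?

Yes

By R7 (it is classified as H, it has attribute J1, it is employed): it is classified as F.
By R12 (it has attribute D1): it has marker Q1.
By R22 (it carries flag B): it satisfies condition M1.
By R23 (it has marker G, it is denied): it is a first-time applicant.
By R24 (it is in category S1, it is employed): it is eligible for tier A.
By R25 (it is in state P1, it is in state X): it satisfies condition Y1.
By R27 (it is denied, it is in state X, it is on a waitlist): it has a disability rating.
By R32 (it satisfies condition Y1): it meets criterion V.
By R33 (it is eligible for tier A, it has attribute M, it has marker Q1): it carries flag S.
By R34 (it is enrolled full-time, it is on a waitlist, it is tagged L): it carries flag E.
By R38 (it satisfies condition M1, it is classified as H, it is tagged L): it meets criterion W1.
By R10 (it carries flag E): it meets criterion T.
By R11 (it is a first-time applicant): it is approved.
By R16 (it meets criterion V, it has attribute D1, it has attribute M): it is tagged K1.
By R18 (it meets criterion T): it is a resident.
By R19 (it carries flag S, it is on a waitlist): it is a veteran.
By R21 (it is a veteran, it has a qualifying event, it is approved): it is in state A1.
By R35 (it meets criterion W1): it is exempt.
By R8 (it is tagged K1): it satisfies condition P.
By R14 (it is in state A1, it has a qualifying event): it satisfies condition E1.
By R20 (it satisfies condition P, it is employed): it has marker Y.
By R30 (it is exempt, it is classified as F): it satisfies condition A.
By R5 (it satisfies condition E1, it has a qualifying event): it meets criterion C.
By R13 (it meets criterion C): it is tagged D.
By R15 (it satisfies condition A, it is in state X, it is a resident): it meets criterion L1.
By R17 (it is tagged D, it has a disability rating): it is classified as J.
By R37 (it meets criterion L1): it has marker U.
By R4 (it has marker U, it has marker G): it is tagged K.
By R9 (it is tagged K, it has marker Y): it meets criterion T1.
By R6 (it meets criterion T1, it is classified as J): it is classified as N1.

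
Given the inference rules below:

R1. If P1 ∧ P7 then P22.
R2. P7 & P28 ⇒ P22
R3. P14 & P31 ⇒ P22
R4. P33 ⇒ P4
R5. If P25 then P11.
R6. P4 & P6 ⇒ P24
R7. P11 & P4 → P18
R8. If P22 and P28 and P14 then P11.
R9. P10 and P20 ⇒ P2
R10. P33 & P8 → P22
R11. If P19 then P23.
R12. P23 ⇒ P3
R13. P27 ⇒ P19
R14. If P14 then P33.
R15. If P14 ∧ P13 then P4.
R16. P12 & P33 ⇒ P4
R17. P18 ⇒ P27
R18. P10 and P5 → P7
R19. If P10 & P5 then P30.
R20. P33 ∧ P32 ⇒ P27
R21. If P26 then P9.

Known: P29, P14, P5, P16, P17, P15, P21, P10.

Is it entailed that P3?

Forward chaining from the given facts derives: P33, P7, P30, P4.
The only rule concluding P3 is R12, which needs P23; that is never established.

No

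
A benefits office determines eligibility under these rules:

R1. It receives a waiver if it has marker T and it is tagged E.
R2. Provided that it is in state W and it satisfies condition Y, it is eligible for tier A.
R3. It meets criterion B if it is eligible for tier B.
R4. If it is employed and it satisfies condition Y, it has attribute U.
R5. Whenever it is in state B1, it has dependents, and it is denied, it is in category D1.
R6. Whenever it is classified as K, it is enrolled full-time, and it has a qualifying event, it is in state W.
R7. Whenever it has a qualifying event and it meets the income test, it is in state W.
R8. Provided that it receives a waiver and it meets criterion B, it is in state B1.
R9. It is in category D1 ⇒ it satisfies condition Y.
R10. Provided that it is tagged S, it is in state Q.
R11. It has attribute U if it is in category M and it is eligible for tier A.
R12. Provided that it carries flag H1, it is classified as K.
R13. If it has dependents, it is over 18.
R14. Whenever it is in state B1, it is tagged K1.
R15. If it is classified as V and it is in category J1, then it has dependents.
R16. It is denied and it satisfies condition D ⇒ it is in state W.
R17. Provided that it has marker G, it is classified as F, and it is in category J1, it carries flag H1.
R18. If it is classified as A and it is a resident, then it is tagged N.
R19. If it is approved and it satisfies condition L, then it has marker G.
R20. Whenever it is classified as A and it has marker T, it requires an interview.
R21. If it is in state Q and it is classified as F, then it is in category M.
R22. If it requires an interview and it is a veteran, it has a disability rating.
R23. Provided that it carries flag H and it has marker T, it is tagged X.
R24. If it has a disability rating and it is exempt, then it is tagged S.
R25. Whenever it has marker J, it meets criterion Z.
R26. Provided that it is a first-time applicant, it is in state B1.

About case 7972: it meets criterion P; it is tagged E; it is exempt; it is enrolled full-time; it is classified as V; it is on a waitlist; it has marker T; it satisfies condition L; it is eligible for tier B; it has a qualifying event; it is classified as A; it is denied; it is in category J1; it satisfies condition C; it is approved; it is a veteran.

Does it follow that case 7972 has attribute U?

No

Forward chaining from the given facts derives: receives a waiver, meets criterion B, is in state B1, is tagged K1, has dependents, has marker G, requires an interview, has a disability rating, is tagged S, is in category D1, satisfies condition Y, is in state Q, is over 18.
Rules concluding "it has attribute U": R4 needs "it is employed"; R11 needs "it is in category M" — none of these are established.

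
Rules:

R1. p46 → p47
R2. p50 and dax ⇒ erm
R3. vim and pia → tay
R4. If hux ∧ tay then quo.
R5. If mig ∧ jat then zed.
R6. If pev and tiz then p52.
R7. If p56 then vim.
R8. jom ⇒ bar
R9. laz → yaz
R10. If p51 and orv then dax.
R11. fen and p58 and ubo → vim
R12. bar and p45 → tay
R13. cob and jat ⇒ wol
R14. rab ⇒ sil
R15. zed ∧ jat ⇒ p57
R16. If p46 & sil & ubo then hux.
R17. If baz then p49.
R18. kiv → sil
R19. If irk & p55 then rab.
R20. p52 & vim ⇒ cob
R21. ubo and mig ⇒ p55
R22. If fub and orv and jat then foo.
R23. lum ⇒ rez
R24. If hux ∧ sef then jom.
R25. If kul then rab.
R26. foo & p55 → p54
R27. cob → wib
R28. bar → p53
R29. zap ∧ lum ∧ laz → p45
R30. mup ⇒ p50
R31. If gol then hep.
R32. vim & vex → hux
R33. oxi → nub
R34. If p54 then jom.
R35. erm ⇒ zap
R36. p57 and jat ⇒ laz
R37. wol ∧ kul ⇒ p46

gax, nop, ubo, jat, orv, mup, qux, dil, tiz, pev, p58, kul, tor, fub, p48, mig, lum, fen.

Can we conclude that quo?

Forward chaining from the given facts derives: zed, p52, vim, p57, cob, p55, foo, rez, rab, p54, wib, p50, jom, laz, bar, yaz, wol, sil, p53, p46, p47, hux.
The only rule concluding quo is R4, which needs tay; that is never established.

No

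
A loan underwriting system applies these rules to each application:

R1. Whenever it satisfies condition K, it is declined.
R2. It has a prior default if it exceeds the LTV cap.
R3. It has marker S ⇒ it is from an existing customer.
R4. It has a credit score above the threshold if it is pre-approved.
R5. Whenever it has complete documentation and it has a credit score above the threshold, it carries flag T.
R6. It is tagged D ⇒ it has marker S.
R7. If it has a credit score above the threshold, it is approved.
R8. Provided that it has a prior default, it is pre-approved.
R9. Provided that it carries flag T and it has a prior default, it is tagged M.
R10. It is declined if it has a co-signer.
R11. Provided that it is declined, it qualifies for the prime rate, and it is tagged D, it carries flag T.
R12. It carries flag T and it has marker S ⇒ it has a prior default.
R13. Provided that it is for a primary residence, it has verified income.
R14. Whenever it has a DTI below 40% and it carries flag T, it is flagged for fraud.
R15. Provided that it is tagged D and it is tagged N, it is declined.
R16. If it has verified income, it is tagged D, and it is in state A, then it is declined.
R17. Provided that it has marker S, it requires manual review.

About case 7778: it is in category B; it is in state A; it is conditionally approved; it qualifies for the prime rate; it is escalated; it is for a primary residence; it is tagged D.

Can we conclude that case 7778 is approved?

By R6 (it is tagged D): it has marker S.
By R13 (it is for a primary residence): it has verified income.
By R16 (it has verified income, it is tagged D, it is in state A): it is declined.
By R11 (it is declined, it qualifies for the prime rate, it is tagged D): it carries flag T.
By R12 (it carries flag T, it has marker S): it has a prior default.
By R8 (it has a prior default): it is pre-approved.
By R4 (it is pre-approved): it has a credit score above the threshold.
By R7 (it has a credit score above the threshold): it is approved.

Yes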